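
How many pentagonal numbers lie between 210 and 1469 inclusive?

The n-th pentagonal number is n(3n−1)/2.
Smallest index with value ≥ 210: n = 12 (giving 210).
Largest index with value ≤ 1469: n = 31 (giving 1426).
Indices 12 through 31: 20 terms.

20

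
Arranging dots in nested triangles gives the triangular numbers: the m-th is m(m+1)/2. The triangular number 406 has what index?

Set n(n+1)/2 = 406, giving n² + n − 812 = 0.
The discriminant is 1 + 8·406 = 3249, and √3249 = 57.
So n = (-1 + 57) / 2 = 56/2 = 28.

28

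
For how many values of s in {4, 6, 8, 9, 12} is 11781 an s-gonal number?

2

s = 4: P(4, 108) = 11664 and P(4, 109) = 11881; 11781 is not s-gonal.
s = 6: P(6, 77) = 11781. ✓
s = 8: P(8, 63) = 11781. ✓
s = 9: P(9, 58) = 11629 and P(9, 59) = 12036; 11781 is not s-gonal.
s = 12: P(12, 48) = 11328 and P(12, 49) = 11809; 11781 is not s-gonal.
Hits: s ∈ {6, 8} → 2.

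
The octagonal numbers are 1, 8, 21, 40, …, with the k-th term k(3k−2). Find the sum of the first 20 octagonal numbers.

8190

Σ i(3i−2) = 3Σi² − 2Σi over i = 1..20.
Σi = 210 and Σi² = 2870.
3·2870 − 2·210 = 8190.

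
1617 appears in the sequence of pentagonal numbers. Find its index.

Set n(3n−1)/2 = 1617, giving 3n² − n − 3234 = 0.
The discriminant is 1 + 24·1617 = 38809, and √38809 = 197.
So n = (1 + 197) / 6 = 198/6 = 33.
Check: 33·(3·33 − 1)/2 = 1617. ✓

33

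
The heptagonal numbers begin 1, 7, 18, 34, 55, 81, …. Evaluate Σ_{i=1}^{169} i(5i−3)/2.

4036565

Σ i(5i−3)/2 = (5Σi² − 3Σi) / 2 over i = 1..169.
Σi = 14365 and Σi² = 1623245.
(5·1623245 − 3·14365) / 2 = 8073130/2 = 4036565.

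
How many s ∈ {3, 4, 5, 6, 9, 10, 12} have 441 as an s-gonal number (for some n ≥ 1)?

s = 3: P(3, 29) = 435 and P(3, 30) = 465; 441 is not s-gonal.
s = 4: P(4, 21) = 441. ✓
s = 5: P(5, 17) = 425 and P(5, 18) = 477; 441 is not s-gonal.
s = 6: P(6, 15) = 435 and P(6, 16) = 496; 441 is not s-gonal.
s = 9: P(9, 11) = 396 and P(9, 12) = 474; 441 is not s-gonal.
s = 10: P(10, 10) = 370 and P(10, 11) = 451; 441 is not s-gonal.
s = 12: P(12, 9) = 369 and P(12, 10) = 460; 441 is not s-gonal.
Hits: s ∈ {4} → 1.

1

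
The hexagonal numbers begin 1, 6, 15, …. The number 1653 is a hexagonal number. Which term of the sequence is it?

29

Set n(2n−1) = 1653, giving 2n² − n − 1653 = 0.
The discriminant is 1 + 8·1653 = 13225, and √13225 = 115.
So n = (1 + 115) / 4 = 116/4 = 29.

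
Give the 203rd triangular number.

20706

203·204/2 = 41412/2 = 20706.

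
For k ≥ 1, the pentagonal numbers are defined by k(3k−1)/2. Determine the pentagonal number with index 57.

4845

57·(3·57 − 1)/2 = 57·170/2 = 57·85 = 4845.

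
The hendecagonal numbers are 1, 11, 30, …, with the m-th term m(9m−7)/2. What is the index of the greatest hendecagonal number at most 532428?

344

Solve n(9n−7)/2 ≤ 532428 for integer n.
n = 344 gives 531308 ≤ 532428, while n = 345 gives 534405 > 532428; so the answer is index 344.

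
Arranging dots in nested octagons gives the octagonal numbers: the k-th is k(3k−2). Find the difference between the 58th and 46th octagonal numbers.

58·(3·58 − 2) = 9976 and 46·(3·46 − 2) = 6256.
Difference: 9976 − 6256 = 3720.

3720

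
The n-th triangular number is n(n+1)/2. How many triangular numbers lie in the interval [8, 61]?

The n-th triangular number is n(n+1)/2.
Smallest index with value ≥ 8: n = 4 (giving 10).
Largest index with value ≤ 61: n = 10 (giving 55).
Indices 4 through 10: 7 terms.

7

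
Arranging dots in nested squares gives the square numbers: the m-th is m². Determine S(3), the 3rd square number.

9

3² = 9.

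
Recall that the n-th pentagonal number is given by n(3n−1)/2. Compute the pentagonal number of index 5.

The 5th pentagonal number is n(3n−1)/2 with n = 5.
5·(3·5 − 1)/2 = 5·14/2 = 5·7 = 35.

35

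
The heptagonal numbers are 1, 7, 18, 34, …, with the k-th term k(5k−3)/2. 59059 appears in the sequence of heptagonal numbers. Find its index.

Set n(5n−3)/2 = 59059, giving 5n² − 3n − 118118 = 0.
So n = (3 + 1537) / 10 = 1540/10 = 154.

154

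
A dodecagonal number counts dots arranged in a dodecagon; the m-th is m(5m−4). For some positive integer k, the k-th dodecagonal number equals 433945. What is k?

Set n(5n−4) = 433945, giving 5n² − 4n − 433945 = 0.
The discriminant is 16 + 20·433945 = 8678916, and √8678916 = 2946.
So n = (4 + 2946) / 10 = 2950/10 = 295.

295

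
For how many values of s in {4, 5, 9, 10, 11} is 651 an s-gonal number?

2

s = 4: P(4, 25) = 625 and P(4, 26) = 676; 651 is not s-gonal.
s = 5: P(5, 21) = 651. ✓
s = 9: P(9, 14) = 651. ✓
s = 10: P(10, 13) = 637 and P(10, 14) = 742; 651 is not s-gonal.
s = 11: P(11, 12) = 606 and P(11, 13) = 715; 651 is not s-gonal.
Hits: s ∈ {5, 9} → 2.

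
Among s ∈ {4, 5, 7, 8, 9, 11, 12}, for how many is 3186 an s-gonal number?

2

s = 4: P(4, 56) = 3136 and P(4, 57) = 3249; 3186 is not s-gonal.
s = 5: P(5, 46) = 3151 and P(5, 47) = 3290; 3186 is not s-gonal.
s = 7: P(7, 36) = 3186. ✓
s = 8: P(8, 32) = 3008 and P(8, 33) = 3201; 3186 is not s-gonal.
s = 9: P(9, 30) = 3075 and P(9, 31) = 3286; 3186 is not s-gonal.
s = 11: P(11, 27) = 3186. ✓
s = 12: P(12, 25) = 3025 and P(12, 26) = 3276; 3186 is not s-gonal.
Hits: s ∈ {7, 11} → 2.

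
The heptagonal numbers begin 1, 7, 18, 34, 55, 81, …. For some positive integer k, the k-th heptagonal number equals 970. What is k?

20

Set n(5n−3)/2 = 970, giving 5n² − 3n − 1940 = 0.
So n = (3 + 197) / 10 = 200/10 = 20.
Check: 20·(5·20 − 3)/2 = 970. ✓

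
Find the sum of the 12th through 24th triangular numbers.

2314

Σ i(i+1)/2 = (Σi² + Σi) / 2 over i = 12..24.
Σi = 300 − 66 = 234 and Σi² = 4900 − 506 = 4394.
(1·4394 + 1·234) / 2 = 4628/2 = 2314.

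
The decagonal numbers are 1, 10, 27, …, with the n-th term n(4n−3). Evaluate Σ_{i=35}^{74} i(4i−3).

Σ i(4i−3) = 4Σi² − 3Σi over i = 35..74.
Σi = 2775 − 595 = 2180 and Σi² = 137825 − 13685 = 124140.
4·124140 − 3·2180 = 490020.

490020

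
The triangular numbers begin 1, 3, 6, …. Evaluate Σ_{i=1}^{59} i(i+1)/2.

35990

Σ i(i+1)/2 = (Σi² + Σi) / 2 over i = 1..59.
Σi = 1770 and Σi² = 70210.
(1·70210 + 1·1770) / 2 = 71980/2 = 35990.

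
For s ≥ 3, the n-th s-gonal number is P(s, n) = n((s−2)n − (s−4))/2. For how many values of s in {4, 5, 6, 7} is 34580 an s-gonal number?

s = 4: P(4, 185) = 34225 and P(4, 186) = 34596; 34580 is not s-gonal.
s = 5: P(5, 152) = 34580. ✓
s = 6: P(6, 131) = 34191 and P(6, 132) = 34716; 34580 is not s-gonal.
s = 7: P(7, 117) = 34047 and P(7, 118) = 34633; 34580 is not s-gonal.
Hits: s ∈ {5} → 1.

1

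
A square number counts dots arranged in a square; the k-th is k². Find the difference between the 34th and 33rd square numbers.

67

n² − (n−1)² = 2n − 1, so 34² − 33² = 2·34 − 1 = 67.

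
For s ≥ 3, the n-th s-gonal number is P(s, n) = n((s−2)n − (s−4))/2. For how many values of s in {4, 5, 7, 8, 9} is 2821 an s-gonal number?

1

s = 4: P(4, 53) = 2809 and P(4, 54) = 2916; 2821 is not s-gonal.
s = 5: P(5, 43) = 2752 and P(5, 44) = 2882; 2821 is not s-gonal.
s = 7: P(7, 33) = 2673 and P(7, 34) = 2839; 2821 is not s-gonal.
s = 8: P(8, 31) = 2821. ✓
s = 9: P(9, 28) = 2674 and P(9, 29) = 2871; 2821 is not s-gonal.
Hits: s ∈ {8} → 1.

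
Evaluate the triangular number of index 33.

561

The 33rd triangular number is n(n+1)/2 with n = 33.
33·34/2 = 1122/2 = 561.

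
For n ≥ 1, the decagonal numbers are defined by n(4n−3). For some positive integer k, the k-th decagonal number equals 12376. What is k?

Set n(4n−3) = 12376, giving 4n² − 3n − 12376 = 0.
The discriminant is 9 + 16·12376 = 198025, and √198025 = 445.
So n = (3 + 445) / 8 = 448/8 = 56.

56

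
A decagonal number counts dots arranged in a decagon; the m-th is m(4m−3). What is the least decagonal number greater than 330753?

Solve n(4n−3) > 330753 for integer n.
The largest n with value ≤ 330753 is 287 (since 328615 ≤ 330753 < 330912), so the first above is n = 288, value 330912.

330912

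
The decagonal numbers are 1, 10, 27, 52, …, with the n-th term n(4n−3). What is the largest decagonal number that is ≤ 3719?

Solve n(4n−3) ≤ 3719 for integer n.
n = 30 gives 3510 ≤ 3719, while n = 31 gives 3751 > 3719; so the answer is 3510.

3510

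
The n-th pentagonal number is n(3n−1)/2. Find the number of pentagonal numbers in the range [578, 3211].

The n-th pentagonal number is n(3n−1)/2.
Smallest index with value ≥ 578: n = 20 (giving 590).
Largest index with value ≤ 3211: n = 46 (giving 3151).
Indices 20 through 46: 27 terms.

27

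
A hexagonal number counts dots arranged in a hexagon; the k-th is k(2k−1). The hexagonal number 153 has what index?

Set n(2n−1) = 153, giving 2n² − n − 153 = 0.
The discriminant is 1 + 8·153 = 1225, and √1225 = 35.
So n = (1 + 35) / 4 = 36/4 = 9.
Check: 9·(2·9 − 1) = 153. ✓

9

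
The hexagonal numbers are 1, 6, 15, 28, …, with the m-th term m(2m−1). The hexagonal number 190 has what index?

10

Set n(2n−1) = 190, giving 2n² − n − 190 = 0.
The discriminant is 1 + 8·190 = 1521, and √1521 = 39.
So n = (1 + 39) / 4 = 40/4 = 10.
Check: 10·(2·10 − 1) = 190. ✓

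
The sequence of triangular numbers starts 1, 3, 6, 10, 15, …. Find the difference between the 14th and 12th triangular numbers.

27

14·15/2 = 105 and 12·13/2 = 78.
Difference: 105 − 78 = 27.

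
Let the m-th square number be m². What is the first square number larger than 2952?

Solve n² > 2952 for integer n.
The largest n with value ≤ 2952 is 54 (since 2916 ≤ 2952 < 3025), so the first above is n = 55, value 3025.

3025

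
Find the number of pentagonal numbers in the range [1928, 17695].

72

The n-th pentagonal number is n(3n−1)/2.
Smallest index with value ≥ 1928: n = 37 (giving 2035).
Largest index with value ≤ 17695: n = 108 (giving 17442).
Indices 37 through 108: 72 terms.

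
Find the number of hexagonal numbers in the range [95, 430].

The n-th hexagonal number is n(2n−1).
Smallest index with value ≥ 95: n = 8 (giving 120).
Largest index with value ≤ 430: n = 14 (giving 378).
Indices 8 through 14: 7 terms.

7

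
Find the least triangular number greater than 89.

91

Solve n(n+1)/2 > 89 for integer n.
The largest n with value ≤ 89 is 12 (since 78 ≤ 89 < 91), so the first above is n = 13, value 91.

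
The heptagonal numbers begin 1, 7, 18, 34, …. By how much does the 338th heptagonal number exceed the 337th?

1686

Consecutive heptagonal numbers differ by 5n − 4: here 5·338 − 4 = 1686.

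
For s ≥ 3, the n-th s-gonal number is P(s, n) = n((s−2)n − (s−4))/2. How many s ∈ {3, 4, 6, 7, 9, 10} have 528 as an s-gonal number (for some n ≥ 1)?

1

s = 3: P(3, 32) = 528. ✓
s = 4: P(4, 22) = 484 and P(4, 23) = 529; 528 is not s-gonal.
s = 6: P(6, 16) = 496 and P(6, 17) = 561; 528 is not s-gonal.
s = 7: P(7, 14) = 469 and P(7, 15) = 540; 528 is not s-gonal.
s = 9: P(9, 12) = 474 and P(9, 13) = 559; 528 is not s-gonal.
s = 10: P(10, 11) = 451 and P(10, 12) = 540; 528 is not s-gonal.
Hits: s ∈ {3} → 1.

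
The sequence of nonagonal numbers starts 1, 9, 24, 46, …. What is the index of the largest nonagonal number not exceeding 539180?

Solve n(7n−5)/2 ≤ 539180 for integer n.
n = 392 gives 536844 ≤ 539180, while n = 393 gives 539589 > 539180; so the answer is index 392.

392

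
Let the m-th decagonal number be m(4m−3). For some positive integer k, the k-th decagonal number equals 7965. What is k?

45

Set n(4n−3) = 7965, giving 4n² − 3n − 7965 = 0.
The discriminant is 9 + 16·7965 = 127449, and √127449 = 357.
So n = (3 + 357) / 8 = 360/8 = 45.
Check: 45·(4·45 − 3) = 7965. ✓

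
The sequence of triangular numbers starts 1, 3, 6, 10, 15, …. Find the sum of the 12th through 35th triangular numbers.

7484

Σ i(i+1)/2 = (Σi² + Σi) / 2 over i = 12..35.
Σi = 630 − 66 = 564 and Σi² = 14910 − 506 = 14404.
(1·14404 + 1·564) / 2 = 14968/2 = 7484.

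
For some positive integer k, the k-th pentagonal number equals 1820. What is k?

Set n(3n−1)/2 = 1820, giving 3n² − n − 3640 = 0.
So n = (1 + 209) / 6 = 210/6 = 35.

35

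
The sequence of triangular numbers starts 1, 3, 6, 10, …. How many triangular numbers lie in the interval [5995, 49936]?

207

The n-th triangular number is n(n+1)/2.
Smallest index with value ≥ 5995: n = 109 (giving 5995).
Largest index with value ≤ 49936: n = 315 (giving 49770).
Indices 109 through 315: 207 terms.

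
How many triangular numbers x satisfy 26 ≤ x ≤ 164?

11

The n-th triangular number is n(n+1)/2.
Smallest index with value ≥ 26: n = 7 (giving 28).
Largest index with value ≤ 164: n = 17 (giving 153).
Indices 7 through 17: 11 terms.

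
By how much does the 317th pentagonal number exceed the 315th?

317·(3·317 − 1)/2 = 150575 and 315·(3·315 − 1)/2 = 148680.
Difference: 150575 − 148680 = 1895.

1895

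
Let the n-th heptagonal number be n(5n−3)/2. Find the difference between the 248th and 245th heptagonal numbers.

3693

248·(5·248 − 3)/2 = 153388 and 245·(5·245 − 3)/2 = 149695.
Difference: 153388 − 149695 = 3693.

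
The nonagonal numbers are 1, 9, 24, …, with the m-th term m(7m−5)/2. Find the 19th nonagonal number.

1216

The 19th nonagonal number is n(7n−5)/2 with n = 19.
19·(7·19 − 5)/2 = 19·128/2 = 19·64 = 1216.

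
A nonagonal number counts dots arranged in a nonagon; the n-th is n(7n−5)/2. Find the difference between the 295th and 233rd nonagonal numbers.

295·(7·295 − 5)/2 = 303850 and 233·(7·233 − 5)/2 = 189429.
Difference: 303850 − 189429 = 114421.

114421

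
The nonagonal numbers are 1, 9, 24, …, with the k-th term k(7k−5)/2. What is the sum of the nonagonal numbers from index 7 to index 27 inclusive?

23044

Σ i(7i−5)/2 = (7Σi² − 5Σi) / 2 over i = 7..27.
Σi = 378 − 21 = 357 and Σi² = 6930 − 91 = 6839.
(7·6839 − 5·357) / 2 = 46088/2 = 23044.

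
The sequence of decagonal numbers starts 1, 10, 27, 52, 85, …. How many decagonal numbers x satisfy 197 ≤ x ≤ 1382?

11

The n-th decagonal number is n(4n−3).
Smallest index with value ≥ 197: n = 8 (giving 232).
Largest index with value ≤ 1382: n = 18 (giving 1242).
Indices 8 through 18: 11 terms.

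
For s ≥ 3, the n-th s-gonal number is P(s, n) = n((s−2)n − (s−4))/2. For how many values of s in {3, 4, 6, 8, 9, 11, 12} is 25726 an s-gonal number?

s = 3: P(3, 226) = 25651 and P(3, 227) = 25878; 25726 is not s-gonal.
s = 4: P(4, 160) = 25600 and P(4, 161) = 25921; 25726 is not s-gonal.
s = 6: P(6, 113) = 25425 and P(6, 114) = 25878; 25726 is not s-gonal.
s = 8: P(8, 92) = 25208 and P(8, 93) = 25761; 25726 is not s-gonal.
s = 9: P(9, 86) = 25671 and P(9, 87) = 26274; 25726 is not s-gonal.
s = 11: P(11, 76) = 25726. ✓
s = 12: P(12, 72) = 25632 and P(12, 73) = 26353; 25726 is not s-gonal.
Hits: s ∈ {11} → 1.

1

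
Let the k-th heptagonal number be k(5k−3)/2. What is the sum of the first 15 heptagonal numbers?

Σ i(5i−3)/2 = (5Σi² − 3Σi) / 2 over i = 1..15.
Σi = 120 and Σi² = 1240.
(5·1240 − 3·120) / 2 = 5840/2 = 2920.

2920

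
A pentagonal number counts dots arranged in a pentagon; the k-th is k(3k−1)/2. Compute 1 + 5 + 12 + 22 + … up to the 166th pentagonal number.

2300926

Σ i(3i−1)/2 = (3Σi² − Σi) / 2 over i = 1..166.
Σi = 13861 and Σi² = 1538571.
(3·1538571 − 1·13861) / 2 = 4601852/2 = 2300926.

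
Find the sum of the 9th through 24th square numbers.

4696

Σ_{i=9}^{24} i² = 4900 − 204 = 4696.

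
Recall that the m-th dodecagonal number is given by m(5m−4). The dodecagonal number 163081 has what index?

181

Set n(5n−4) = 163081, giving 5n² − 4n − 163081 = 0.
So n = (4 + 1806) / 10 = 1810/10 = 181.
Check: 181·(5·181 − 4) = 163081. ✓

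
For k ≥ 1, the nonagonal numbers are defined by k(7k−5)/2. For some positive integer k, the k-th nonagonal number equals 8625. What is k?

50

Set n(7n−5)/2 = 8625, giving 7n² − 5n − 17250 = 0.
The discriminant is 25 + 56·8625 = 483025, and √483025 = 695.
So n = (5 + 695) / 14 = 700/14 = 50.
Check: 50·(7·50 − 5)/2 = 8625. ✓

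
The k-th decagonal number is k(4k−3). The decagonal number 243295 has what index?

247

Set n(4n−3) = 243295, giving 4n² − 3n − 243295 = 0.
The discriminant is 9 + 16·243295 = 3892729, and √3892729 = 1973.
So n = (3 + 1973) / 8 = 1976/8 = 247.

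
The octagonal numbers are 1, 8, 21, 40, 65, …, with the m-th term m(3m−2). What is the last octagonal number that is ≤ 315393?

314280

Solve n(3n−2) ≤ 315393 for integer n.
n = 324 gives 314280 ≤ 315393, while n = 325 gives 316225 > 315393; so the answer is 314280.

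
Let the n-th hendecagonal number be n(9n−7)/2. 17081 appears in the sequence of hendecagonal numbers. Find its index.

Set n(9n−7)/2 = 17081, giving 9n² − 7n − 34162 = 0.
So n = (7 + 1109) / 18 = 1116/18 = 62.

62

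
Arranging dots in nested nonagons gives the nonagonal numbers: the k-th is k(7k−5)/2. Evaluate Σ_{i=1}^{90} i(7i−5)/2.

854490

Σ i(7i−5)/2 = (7Σi² − 5Σi) / 2 over i = 1..90.
Σi = 4095 and Σi² = 247065.
(7·247065 − 5·4095) / 2 = 1708980/2 = 854490.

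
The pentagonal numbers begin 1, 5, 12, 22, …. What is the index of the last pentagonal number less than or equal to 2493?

40

Solve n(3n−1)/2 ≤ 2493 for integer n.
n = 40 gives 2380 ≤ 2493, while n = 41 gives 2501 > 2493; so the answer is index 40.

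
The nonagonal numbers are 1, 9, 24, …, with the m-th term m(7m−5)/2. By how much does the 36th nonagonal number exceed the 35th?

Consecutive nonagonal numbers differ by 7n − 6: here 7·36 − 6 = 246.

246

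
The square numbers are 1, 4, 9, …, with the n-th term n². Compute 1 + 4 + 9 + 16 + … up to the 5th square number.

Σ_{i=1}^{5} i² = 5·6·11/6 = 55.

55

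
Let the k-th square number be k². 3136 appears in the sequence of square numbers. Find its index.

56

We need n² = 3136, so n = √3136 = 56.
Check: 56² = 3136. ✓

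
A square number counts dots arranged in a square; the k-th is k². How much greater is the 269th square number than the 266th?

269² = 72361 and 266² = 70756.
Difference: 72361 − 70756 = 1605.

1605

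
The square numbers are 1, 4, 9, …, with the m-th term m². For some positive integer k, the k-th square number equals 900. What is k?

30

We need n² = 900, so n = √900 = 30.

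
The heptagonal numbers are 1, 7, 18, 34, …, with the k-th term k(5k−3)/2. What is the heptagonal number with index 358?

319873

The 358th heptagonal number is n(5n−3)/2 with n = 358.
358·(5·358 − 3)/2 = 358·1787/2 = 319873.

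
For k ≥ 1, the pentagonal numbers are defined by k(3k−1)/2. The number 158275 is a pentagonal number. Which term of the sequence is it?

325

Set n(3n−1)/2 = 158275, giving 3n² − n − 316550 = 0.
The discriminant is 1 + 24·158275 = 3798601, and √3798601 = 1949.
So n = (1 + 1949) / 6 = 1950/6 = 325.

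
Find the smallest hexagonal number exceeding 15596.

Solve n(2n−1) > 15596 for integer n.
The largest n with value ≤ 15596 is 88 (since 15400 ≤ 15596 < 15753), so the first above is n = 89, value 15753.

15753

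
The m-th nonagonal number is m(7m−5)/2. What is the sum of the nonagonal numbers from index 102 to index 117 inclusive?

668264

Σ i(7i−5)/2 = (7Σi² − 5Σi) / 2 over i = 102..117.
Σi = 6903 − 5151 = 1752 and Σi² = 540735 − 348551 = 192184.
(7·192184 − 5·1752) / 2 = 1336528/2 = 668264.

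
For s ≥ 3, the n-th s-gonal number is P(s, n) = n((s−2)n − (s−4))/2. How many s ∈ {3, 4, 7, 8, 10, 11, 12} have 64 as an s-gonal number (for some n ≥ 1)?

s = 3: P(3, 10) = 55 and P(3, 11) = 66; 64 is not s-gonal.
s = 4: P(4, 8) = 64. ✓
s = 7: P(7, 5) = 55 and P(7, 6) = 81; 64 is not s-gonal.
s = 8: P(8, 4) = 40 and P(8, 5) = 65; 64 is not s-gonal.
s = 10: P(10, 4) = 52 and P(10, 5) = 85; 64 is not s-gonal.
s = 11: P(11, 4) = 58 and P(11, 5) = 95; 64 is not s-gonal.
s = 12: P(12, 4) = 64. ✓
Hits: s ∈ {4, 12} → 2.

2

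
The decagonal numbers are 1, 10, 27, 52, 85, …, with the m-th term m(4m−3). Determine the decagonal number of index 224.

The 224th decagonal number is n(4n−3) with n = 224.
224·(4·224 − 3) = 224·893 = 200032.

200032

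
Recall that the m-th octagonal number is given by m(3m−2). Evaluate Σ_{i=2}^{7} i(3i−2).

Σ i(3i−2) = 3Σi² − 2Σi over i = 2..7.
Σi = 28 − 1 = 27 and Σi² = 140 − 1 = 139.
3·139 − 2·27 = 363.

363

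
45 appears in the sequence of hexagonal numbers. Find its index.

5

Set n(2n−1) = 45, giving 2n² − n − 45 = 0.
So n = (1 + 19) / 4 = 20/4 = 5.
Check: 5·(2·5 − 1) = 45. ✓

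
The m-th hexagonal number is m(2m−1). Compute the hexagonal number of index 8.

120

The 8th hexagonal number is n(2n−1) with n = 8.
8·(2·8 − 1) = 8·15 = 120.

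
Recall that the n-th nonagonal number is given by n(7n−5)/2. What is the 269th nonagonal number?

252591

The 269th nonagonal number is n(7n−5)/2 with n = 269.
269·(7·269 − 5)/2 = 269·1878/2 = 269·939 = 252591.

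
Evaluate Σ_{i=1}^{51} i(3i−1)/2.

Σ i(3i−1)/2 = (3Σi² − Σi) / 2 over i = 1..51.
Σi = 1326 and Σi² = 45526.
(3·45526 − 1·1326) / 2 = 135252/2 = 67626.

67626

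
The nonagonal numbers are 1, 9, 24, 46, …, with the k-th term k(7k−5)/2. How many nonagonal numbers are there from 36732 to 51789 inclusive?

The n-th nonagonal number is n(7n−5)/2.
Smallest index with value ≥ 36732: n = 103 (giving 36874).
Largest index with value ≤ 51789: n = 122 (giving 51789).
Indices 103 through 122: 20 terms.

20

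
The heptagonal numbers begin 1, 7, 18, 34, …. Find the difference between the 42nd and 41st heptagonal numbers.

206

Consecutive heptagonal numbers differ by 5n − 4: here 5·42 − 4 = 206.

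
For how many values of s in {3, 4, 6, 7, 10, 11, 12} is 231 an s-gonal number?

2

s = 3: P(3, 21) = 231. ✓
s = 4: P(4, 15) = 225 and P(4, 16) = 256; 231 is not s-gonal.
s = 6: P(6, 11) = 231. ✓
s = 7: P(7, 9) = 189 and P(7, 10) = 235; 231 is not s-gonal.
s = 10: P(10, 7) = 175 and P(10, 8) = 232; 231 is not s-gonal.
s = 11: P(11, 7) = 196 and P(11, 8) = 260; 231 is not s-gonal.
s = 12: P(12, 7) = 217 and P(12, 8) = 288; 231 is not s-gonal.
Hits: s ∈ {3, 6} → 2.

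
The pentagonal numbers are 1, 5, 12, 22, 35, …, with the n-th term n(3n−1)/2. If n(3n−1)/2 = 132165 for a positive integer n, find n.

Set n(3n−1)/2 = 132165, giving 3n² − n − 264330 = 0.
The discriminant is 1 + 24·132165 = 3171961, and √3171961 = 1781.
So n = (1 + 1781) / 6 = 1782/6 = 297.

297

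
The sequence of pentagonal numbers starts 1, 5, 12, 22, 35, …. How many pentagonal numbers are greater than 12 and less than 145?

6

The n-th pentagonal number is n(3n−1)/2.
Smallest index with value > 12: n = 4 (giving 22).
Largest index with value < 145: n = 9 (giving 117).
Indices 4 through 9: 6 terms.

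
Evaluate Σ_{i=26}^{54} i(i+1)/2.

Σ i(i+1)/2 = (Σi² + Σi) / 2 over i = 26..54.
Σi = 1485 − 325 = 1160 and Σi² = 53955 − 5525 = 48430.
(1·48430 + 1·1160) / 2 = 49590/2 = 24795.

24795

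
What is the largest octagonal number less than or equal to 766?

Solve n(3n−2) ≤ 766 for integer n.
n = 16 gives 736 ≤ 766, while n = 17 gives 833 > 766; so the answer is 736.

736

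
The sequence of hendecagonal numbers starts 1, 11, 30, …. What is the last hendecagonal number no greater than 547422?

546883

Solve n(9n−7)/2 ≤ 547422 for integer n.
n = 349 gives 546883 ≤ 547422, while n = 350 gives 550025 > 547422; so the answer is 546883.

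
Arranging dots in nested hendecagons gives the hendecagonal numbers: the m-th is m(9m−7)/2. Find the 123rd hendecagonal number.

67650

The 123rd hendecagonal number is n(9n−7)/2 with n = 123.
123·(9·123 − 7)/2 = 123·1100/2 = 123·550 = 67650.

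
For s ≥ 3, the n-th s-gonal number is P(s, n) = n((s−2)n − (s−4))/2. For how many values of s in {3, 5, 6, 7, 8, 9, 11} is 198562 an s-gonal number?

s = 3: P(3, 629) = 198135 and P(3, 630) = 198765; 198562 is not s-gonal.
s = 5: P(5, 364) = 198562. ✓
s = 6: P(6, 315) = 198135 and P(6, 316) = 199396; 198562 is not s-gonal.
s = 7: P(7, 282) = 198387 and P(7, 283) = 199798; 198562 is not s-gonal.
s = 8: P(8, 257) = 197633 and P(8, 258) = 199176; 198562 is not s-gonal.
s = 9: P(9, 238) = 197659 and P(9, 239) = 199326; 198562 is not s-gonal.
s = 11: P(11, 210) = 197715 and P(11, 211) = 199606; 198562 is not s-gonal.
Hits: s ∈ {5} → 1.

1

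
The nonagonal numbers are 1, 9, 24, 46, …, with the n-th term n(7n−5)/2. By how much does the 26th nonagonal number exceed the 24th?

345

26·(7·26 − 5)/2 = 2301 and 24·(7·24 − 5)/2 = 1956.
Difference: 2301 − 1956 = 345.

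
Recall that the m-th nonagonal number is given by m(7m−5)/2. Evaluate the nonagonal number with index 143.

71214

143·(7·143 − 5)/2 = 143·996/2 = 143·498 = 71214.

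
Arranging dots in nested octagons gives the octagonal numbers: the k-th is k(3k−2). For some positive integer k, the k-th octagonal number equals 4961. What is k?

Set n(3n−2) = 4961, giving 3n² − 2n − 4961 = 0.
So n = (2 + 244) / 6 = 246/6 = 41.

41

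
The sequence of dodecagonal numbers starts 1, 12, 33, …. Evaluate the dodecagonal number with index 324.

The 324th dodecagonal number is n(5n−4) with n = 324.
324·(5·324 − 4) = 324·1616 = 523584.

523584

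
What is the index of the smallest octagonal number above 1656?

Solve n(3n−2) > 1656 for integer n.
The largest n with value ≤ 1656 is 23 (since 1541 ≤ 1656 < 1680), so the first above is n = 24, value 1680.

24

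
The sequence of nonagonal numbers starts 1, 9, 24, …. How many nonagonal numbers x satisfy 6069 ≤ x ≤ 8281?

The n-th nonagonal number is n(7n−5)/2.
Smallest index with value ≥ 6069: n = 42 (giving 6069).
Largest index with value ≤ 8281: n = 49 (giving 8281).
Indices 42 through 49: 8 terms.

8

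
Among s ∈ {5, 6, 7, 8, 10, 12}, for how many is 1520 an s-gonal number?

1

s = 5: P(5, 32) = 1520. ✓
s = 6: P(6, 27) = 1431 and P(6, 28) = 1540; 1520 is not s-gonal.
s = 7: P(7, 24) = 1404 and P(7, 25) = 1525; 1520 is not s-gonal.
s = 8: P(8, 22) = 1408 and P(8, 23) = 1541; 1520 is not s-gonal.
s = 10: P(10, 19) = 1387 and P(10, 20) = 1540; 1520 is not s-gonal.
s = 12: P(12, 17) = 1377 and P(12, 18) = 1548; 1520 is not s-gonal.
Hits: s ∈ {5} → 1.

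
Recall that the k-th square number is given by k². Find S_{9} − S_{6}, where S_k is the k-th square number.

9² = 81 and 6² = 36.
Difference: 81 − 36 = 45.

45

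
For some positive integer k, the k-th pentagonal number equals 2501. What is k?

41

Set n(3n−1)/2 = 2501, giving 3n² − n − 5002 = 0.
The discriminant is 1 + 24·2501 = 60025, and √60025 = 245.
So n = (1 + 245) / 6 = 246/6 = 41.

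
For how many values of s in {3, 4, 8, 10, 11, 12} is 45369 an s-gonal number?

1

s = 3: P(3, 300) = 45150 and P(3, 301) = 45451; 45369 is not s-gonal.
s = 4: P(4, 213) = 45369. ✓
s = 8: P(8, 123) = 45141 and P(8, 124) = 45880; 45369 is not s-gonal.
s = 10: P(10, 106) = 44626 and P(10, 107) = 45475; 45369 is not s-gonal.
s = 11: P(11, 100) = 44650 and P(11, 101) = 45551; 45369 is not s-gonal.
s = 12: P(12, 95) = 44745 and P(12, 96) = 45696; 45369 is not s-gonal.
Hits: s ∈ {4} → 1.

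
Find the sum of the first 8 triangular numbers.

Σ i(i+1)/2 = (Σi² + Σi) / 2 over i = 1..8.
Σi = 36 and Σi² = 204.
(1·204 + 1·36) / 2 = 240/2 = 120.

120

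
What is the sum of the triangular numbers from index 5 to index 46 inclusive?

17276

Σ i(i+1)/2 = (Σi² + Σi) / 2 over i = 5..46.
Σi = 1081 − 10 = 1071 and Σi² = 33511 − 30 = 33481.
(1·33481 + 1·1071) / 2 = 34552/2 = 17276.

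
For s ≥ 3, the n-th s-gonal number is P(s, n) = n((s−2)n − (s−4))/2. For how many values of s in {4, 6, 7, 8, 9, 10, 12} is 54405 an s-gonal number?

2

s = 4: P(4, 233) = 54289 and P(4, 234) = 54756; 54405 is not s-gonal.
s = 6: P(6, 165) = 54285 and P(6, 166) = 54946; 54405 is not s-gonal.
s = 7: P(7, 147) = 53802 and P(7, 148) = 54538; 54405 is not s-gonal.
s = 8: P(8, 135) = 54405. ✓
s = 9: P(9, 125) = 54375 and P(9, 126) = 55251; 54405 is not s-gonal.
s = 10: P(10, 117) = 54405. ✓
s = 12: P(12, 104) = 53664 and P(12, 105) = 54705; 54405 is not s-gonal.
Hits: s ∈ {8, 10} → 2.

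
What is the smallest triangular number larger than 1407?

Solve n(n+1)/2 > 1407 for integer n.
The largest n with value ≤ 1407 is 52 (since 1378 ≤ 1407 < 1431), so the first above is n = 53, value 1431.

1431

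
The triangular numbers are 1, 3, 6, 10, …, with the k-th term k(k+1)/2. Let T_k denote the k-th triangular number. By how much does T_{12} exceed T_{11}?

Consecutive triangular numbers differ by n: T_{12} − T_{11} = 12.

12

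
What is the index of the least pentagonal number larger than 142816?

Solve n(3n−1)/2 > 142816 for integer n.
The largest n with value ≤ 142816 is 308 (since 142142 ≤ 142816 < 143067), so the first above is n = 309, value 143067.

309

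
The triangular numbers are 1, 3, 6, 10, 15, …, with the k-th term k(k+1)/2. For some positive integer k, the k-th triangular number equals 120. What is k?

Set n(n+1)/2 = 120, giving n² + n − 240 = 0.
So n = (-1 + 31) / 2 = 30/2 = 15.

15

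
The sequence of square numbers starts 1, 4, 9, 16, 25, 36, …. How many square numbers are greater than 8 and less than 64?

The n-th square number is n².
Smallest index with value > 8: n = 3 (giving 9).
Largest index with value < 64: n = 7 (giving 49).
Indices 3 through 7: 5 terms.

5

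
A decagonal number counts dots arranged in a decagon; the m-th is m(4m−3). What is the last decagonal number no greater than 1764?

Solve n(4n−3) ≤ 1764 for integer n.
n = 21 gives 1701 ≤ 1764, while n = 22 gives 1870 > 1764; so the answer is 1701.

1701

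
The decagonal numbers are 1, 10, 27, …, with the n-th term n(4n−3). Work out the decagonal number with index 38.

The 38th decagonal number is n(4n−3) with n = 38.
38·(4·38 − 3) = 38·149 = 5662.

5662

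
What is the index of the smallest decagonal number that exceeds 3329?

30

Solve n(4n−3) > 3329 for integer n.
The largest n with value ≤ 3329 is 29 (since 3277 ≤ 3329 < 3510), so the first above is n = 30, value 3510.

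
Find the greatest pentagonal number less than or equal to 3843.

Solve n(3n−1)/2 ≤ 3843 for integer n.
n = 50 gives 3725 ≤ 3843, while n = 51 gives 3876 > 3843; so the answer is 3725.

3725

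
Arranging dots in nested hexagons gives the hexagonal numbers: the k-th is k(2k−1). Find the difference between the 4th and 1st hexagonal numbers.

27

4·(2·4 − 1) = 28 and 1·(2·1 − 1) = 1.
Difference: 28 − 1 = 27.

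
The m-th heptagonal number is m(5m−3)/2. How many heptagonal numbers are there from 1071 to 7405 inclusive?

34

The n-th heptagonal number is n(5n−3)/2.
Smallest index with value ≥ 1071: n = 21 (giving 1071).
Largest index with value ≤ 7405: n = 54 (giving 7209).
Indices 21 through 54: 34 terms.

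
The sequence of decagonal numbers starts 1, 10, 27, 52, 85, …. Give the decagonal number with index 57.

12825

The 57th decagonal number is n(4n−3) with n = 57.
57·(4·57 − 3) = 57·225 = 12825.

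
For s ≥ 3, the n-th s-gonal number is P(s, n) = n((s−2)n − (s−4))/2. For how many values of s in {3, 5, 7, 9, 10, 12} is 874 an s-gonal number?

s = 3: P(3, 41) = 861 and P(3, 42) = 903; 874 is not s-gonal.
s = 5: P(5, 24) = 852 and P(5, 25) = 925; 874 is not s-gonal.
s = 7: P(7, 19) = 874. ✓
s = 9: P(9, 16) = 856 and P(9, 17) = 969; 874 is not s-gonal.
s = 10: P(10, 15) = 855 and P(10, 16) = 976; 874 is not s-gonal.
s = 12: P(12, 13) = 793 and P(12, 14) = 924; 874 is not s-gonal.
Hits: s ∈ {7} → 1.

1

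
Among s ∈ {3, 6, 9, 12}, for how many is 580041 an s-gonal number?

1

s = 3: P(3, 1076) = 579426 and P(3, 1077) = 580503; 580041 is not s-gonal.
s = 6: P(6, 538) = 578350 and P(6, 539) = 580503; 580041 is not s-gonal.
s = 9: P(9, 407) = 578754 and P(9, 408) = 581604; 580041 is not s-gonal.
s = 12: P(12, 341) = 580041. ✓
Hits: s ∈ {12} → 1.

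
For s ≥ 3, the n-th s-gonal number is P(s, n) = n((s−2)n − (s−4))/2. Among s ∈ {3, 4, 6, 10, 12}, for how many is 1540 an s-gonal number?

3

s = 3: P(3, 55) = 1540. ✓
s = 4: P(4, 39) = 1521 and P(4, 40) = 1600; 1540 is not s-gonal.
s = 6: P(6, 28) = 1540. ✓
s = 10: P(10, 20) = 1540. ✓
s = 12: P(12, 17) = 1377 and P(12, 18) = 1548; 1540 is not s-gonal.
Hits: s ∈ {3, 6, 10} → 3.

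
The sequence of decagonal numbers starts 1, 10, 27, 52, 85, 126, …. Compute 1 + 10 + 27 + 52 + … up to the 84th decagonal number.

793730

Σ i(4i−3) = 4Σi² − 3Σi over i = 1..84.
Σi = 3570 and Σi² = 201110.
4·201110 − 3·3570 = 793730.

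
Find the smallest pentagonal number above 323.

Solve n(3n−1)/2 > 323 for integer n.
The largest n with value ≤ 323 is 14 (since 287 ≤ 323 < 330), so the first above is n = 15, value 330.

330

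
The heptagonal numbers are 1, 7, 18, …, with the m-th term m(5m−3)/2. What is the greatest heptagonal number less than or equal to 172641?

Solve n(5n−3)/2 ≤ 172641 for integer n.
n = 263 gives 172528 ≤ 172641, while n = 264 gives 173844 > 172641; so the answer is 172528.

172528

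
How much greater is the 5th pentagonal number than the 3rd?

23

5·(3·5 − 1)/2 = 35 and 3·(3·3 − 1)/2 = 12.
Difference: 35 − 12 = 23.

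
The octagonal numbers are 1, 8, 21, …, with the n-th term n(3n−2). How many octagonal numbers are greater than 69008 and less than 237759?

The n-th octagonal number is n(3n−2).
Smallest index with value > 69008: n = 153 (giving 69921).
Largest index with value < 237759: n = 281 (giving 236321).
Indices 153 through 281: 129 terms.

129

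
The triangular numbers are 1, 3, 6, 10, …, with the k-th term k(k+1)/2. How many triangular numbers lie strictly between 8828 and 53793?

195

The n-th triangular number is n(n+1)/2.
Smallest index with value > 8828: n = 133 (giving 8911).
Largest index with value < 53793: n = 327 (giving 53628).
Indices 133 through 327: 195 terms.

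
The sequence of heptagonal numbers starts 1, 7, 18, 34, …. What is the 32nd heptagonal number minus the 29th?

32·(5·32 − 3)/2 = 2512 and 29·(5·29 − 3)/2 = 2059.
Difference: 2512 − 2059 = 453.

453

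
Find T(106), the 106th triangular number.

The 106th triangular number is n(n+1)/2 with n = 106.
106·107/2 = 11342/2 = 5671.

5671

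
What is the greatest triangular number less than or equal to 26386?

26335

Solve n(n+1)/2 ≤ 26386 for integer n.
n = 229 gives 26335 ≤ 26386, while n = 230 gives 26565 > 26386; so the answer is 26335.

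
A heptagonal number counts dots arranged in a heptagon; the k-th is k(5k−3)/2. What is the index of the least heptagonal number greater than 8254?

Solve n(5n−3)/2 > 8254 for integer n.
The largest n with value ≤ 8254 is 57 (since 8037 ≤ 8254 < 8323), so the first above is n = 58, value 8323.

58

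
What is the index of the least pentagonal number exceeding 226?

13

Solve n(3n−1)/2 > 226 for integer n.
The largest n with value ≤ 226 is 12 (since 210 ≤ 226 < 247), so the first above is n = 13, value 247.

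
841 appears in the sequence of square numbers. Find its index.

29

We need n² = 841, so n = √841 = 29.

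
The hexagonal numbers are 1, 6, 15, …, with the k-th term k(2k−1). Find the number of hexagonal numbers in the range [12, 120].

6

The n-th hexagonal number is n(2n−1).
Smallest index with value ≥ 12: n = 3 (giving 15).
Largest index with value ≤ 120: n = 8 (giving 120).
Indices 3 through 8: 6 terms.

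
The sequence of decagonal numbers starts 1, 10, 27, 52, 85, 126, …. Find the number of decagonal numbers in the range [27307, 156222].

The n-th decagonal number is n(4n−3).
Smallest index with value ≥ 27307: n = 83 (giving 27307).
Largest index with value ≤ 156222: n = 198 (giving 156222).
Indices 83 through 198: 116 terms.

116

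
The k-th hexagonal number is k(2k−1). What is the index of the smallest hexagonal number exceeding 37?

Solve n(2n−1) > 37 for integer n.
The largest n with value ≤ 37 is 4 (since 28 ≤ 37 < 45), so the first above is n = 5, value 45.

5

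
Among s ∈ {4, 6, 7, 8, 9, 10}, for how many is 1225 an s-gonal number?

s = 4: P(4, 35) = 1225. ✓
s = 6: P(6, 25) = 1225. ✓
s = 7: P(7, 22) = 1177 and P(7, 23) = 1288; 1225 is not s-gonal.
s = 8: P(8, 20) = 1160 and P(8, 21) = 1281; 1225 is not s-gonal.
s = 9: P(9, 19) = 1216 and P(9, 20) = 1350; 1225 is not s-gonal.
s = 10: P(10, 17) = 1105 and P(10, 18) = 1242; 1225 is not s-gonal.
Hits: s ∈ {4, 6} → 2.

2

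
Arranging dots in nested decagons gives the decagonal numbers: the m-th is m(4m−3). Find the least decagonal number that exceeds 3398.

Solve n(4n−3) > 3398 for integer n.
The largest n with value ≤ 3398 is 29 (since 3277 ≤ 3398 < 3510), so the first above is n = 30, value 3510.

3510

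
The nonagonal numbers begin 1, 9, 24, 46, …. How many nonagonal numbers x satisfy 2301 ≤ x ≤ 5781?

16

The n-th nonagonal number is n(7n−5)/2.
Smallest index with value ≥ 2301: n = 26 (giving 2301).
Largest index with value ≤ 5781: n = 41 (giving 5781).
Indices 26 through 41: 16 terms.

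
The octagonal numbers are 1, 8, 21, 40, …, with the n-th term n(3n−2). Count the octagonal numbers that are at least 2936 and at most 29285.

The n-th octagonal number is n(3n−2).
Smallest index with value ≥ 2936: n = 32 (giving 3008).
Largest index with value ≤ 29285: n = 99 (giving 29205).
Indices 32 through 99: 68 terms.

68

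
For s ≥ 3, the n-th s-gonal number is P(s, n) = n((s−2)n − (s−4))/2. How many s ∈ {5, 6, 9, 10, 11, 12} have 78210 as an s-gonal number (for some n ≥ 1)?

s = 5: P(5, 228) = 77862 and P(5, 229) = 78547; 78210 is not s-gonal.
s = 6: P(6, 198) = 78210. ✓
s = 9: P(9, 149) = 77331 and P(9, 150) = 78375; 78210 is not s-gonal.
s = 10: P(10, 140) = 77980 and P(10, 141) = 79101; 78210 is not s-gonal.
s = 11: P(11, 132) = 77946 and P(11, 133) = 79135; 78210 is not s-gonal.
s = 12: P(12, 125) = 77625 and P(12, 126) = 78876; 78210 is not s-gonal.
Hits: s ∈ {6} → 1.

1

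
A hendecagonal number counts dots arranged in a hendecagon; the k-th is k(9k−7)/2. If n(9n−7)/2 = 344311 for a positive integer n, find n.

Set n(9n−7)/2 = 344311, giving 9n² − 7n − 688622 = 0.
So n = (7 + 4979) / 18 = 4986/18 = 277.
Check: 277·(9·277 − 7)/2 = 344311. ✓

277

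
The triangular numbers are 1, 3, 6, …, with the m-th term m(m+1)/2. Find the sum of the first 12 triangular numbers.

Σ i(i+1)/2 = (Σi² + Σi) / 2 over i = 1..12.
Σi = 78 and Σi² = 650.
(1·650 + 1·78) / 2 = 728/2 = 364.

364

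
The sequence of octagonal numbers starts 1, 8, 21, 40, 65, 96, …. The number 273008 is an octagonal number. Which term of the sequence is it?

Set n(3n−2) = 273008, giving 3n² − 2n − 273008 = 0.
So n = (2 + 1810) / 6 = 1812/6 = 302.
Check: 302·(3·302 − 2) = 273008. ✓

302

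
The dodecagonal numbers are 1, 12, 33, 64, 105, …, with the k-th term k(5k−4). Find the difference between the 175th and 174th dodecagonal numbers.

1741

Consecutive dodecagonal numbers differ by 10n − 9: here 10·175 − 9 = 1741.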